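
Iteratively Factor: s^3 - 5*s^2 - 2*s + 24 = (s - 3)*(s^2 - 2*s - 8) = (s - 3)*(s + 2)*(s - 4)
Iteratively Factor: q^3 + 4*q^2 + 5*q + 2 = (q + 1)*(q^2 + 3*q + 2) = (q + 1)^2*(q + 2)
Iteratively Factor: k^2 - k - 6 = (k + 2)*(k - 3)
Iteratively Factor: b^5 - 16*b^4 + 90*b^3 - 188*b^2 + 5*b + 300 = (b - 4)*(b^4 - 12*b^3 + 42*b^2 - 20*b - 75) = (b - 4)*(b - 3)*(b^3 - 9*b^2 + 15*b + 25) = (b - 4)*(b - 3)*(b + 1)*(b^2 - 10*b + 25) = (b - 5)*(b - 4)*(b - 3)*(b + 1)*(b - 5)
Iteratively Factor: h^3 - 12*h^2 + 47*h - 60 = (h - 5)*(h^2 - 7*h + 12) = (h - 5)*(h - 3)*(h - 4)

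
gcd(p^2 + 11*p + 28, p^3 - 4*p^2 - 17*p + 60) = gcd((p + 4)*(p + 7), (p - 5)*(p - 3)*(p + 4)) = p + 4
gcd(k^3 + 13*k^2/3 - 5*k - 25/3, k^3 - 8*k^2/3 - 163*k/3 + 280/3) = k - 5/3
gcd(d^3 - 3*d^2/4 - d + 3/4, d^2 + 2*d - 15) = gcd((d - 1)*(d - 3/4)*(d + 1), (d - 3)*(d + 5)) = 1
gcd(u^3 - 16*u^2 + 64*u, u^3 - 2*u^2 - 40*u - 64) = u - 8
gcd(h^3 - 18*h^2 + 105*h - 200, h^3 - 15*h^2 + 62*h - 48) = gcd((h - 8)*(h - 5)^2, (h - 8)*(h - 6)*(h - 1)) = h - 8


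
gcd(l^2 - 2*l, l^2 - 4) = l - 2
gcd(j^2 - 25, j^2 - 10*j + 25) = j - 5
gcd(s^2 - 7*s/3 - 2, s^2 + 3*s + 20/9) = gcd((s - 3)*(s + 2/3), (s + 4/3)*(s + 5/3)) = 1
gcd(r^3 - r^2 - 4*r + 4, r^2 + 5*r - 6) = r - 1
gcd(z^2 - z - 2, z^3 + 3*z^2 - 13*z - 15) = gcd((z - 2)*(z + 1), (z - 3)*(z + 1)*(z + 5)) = z + 1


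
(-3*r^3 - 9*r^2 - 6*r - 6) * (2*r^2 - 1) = -6*r^5 - 18*r^4 - 9*r^3 - 3*r^2 + 6*r + 6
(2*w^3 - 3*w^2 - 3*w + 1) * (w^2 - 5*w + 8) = 2*w^5 - 13*w^4 + 28*w^3 - 8*w^2 - 29*w + 8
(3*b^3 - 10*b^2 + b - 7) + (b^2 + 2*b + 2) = 3*b^3 - 9*b^2 + 3*b - 5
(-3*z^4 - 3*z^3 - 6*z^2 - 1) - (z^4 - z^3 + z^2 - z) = -4*z^4 - 2*z^3 - 7*z^2 + z - 1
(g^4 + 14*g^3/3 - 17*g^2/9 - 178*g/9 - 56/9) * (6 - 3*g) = -3*g^5 - 8*g^4 + 101*g^3/3 + 48*g^2 - 100*g - 112/3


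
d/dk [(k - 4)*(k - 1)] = 2*k - 5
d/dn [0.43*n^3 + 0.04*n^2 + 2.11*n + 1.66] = 1.29*n^2 + 0.08*n + 2.11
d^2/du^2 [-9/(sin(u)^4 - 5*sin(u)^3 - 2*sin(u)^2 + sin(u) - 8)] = 9*(2*(-4*sin(u)*cos(u)^2 + 15*cos(u)^2 - 14)^2*cos(u)^2 + (-16*sin(u)^4 + 45*sin(u)^3 + 20*sin(u)^2 - 31*sin(u) - 4)*(-sin(u)^4 + 5*sin(u)^3 + 2*sin(u)^2 - sin(u) + 8))/(-sin(u)^4 + 5*sin(u)^3 + 2*sin(u)^2 - sin(u) + 8)^3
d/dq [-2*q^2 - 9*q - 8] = -4*q - 9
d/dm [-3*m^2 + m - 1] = 1 - 6*m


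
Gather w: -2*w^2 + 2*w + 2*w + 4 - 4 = -2*w^2 + 4*w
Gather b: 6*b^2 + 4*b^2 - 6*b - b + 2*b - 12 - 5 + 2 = 10*b^2 - 5*b - 15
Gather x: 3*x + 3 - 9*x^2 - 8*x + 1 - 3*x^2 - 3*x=-12*x^2 - 8*x + 4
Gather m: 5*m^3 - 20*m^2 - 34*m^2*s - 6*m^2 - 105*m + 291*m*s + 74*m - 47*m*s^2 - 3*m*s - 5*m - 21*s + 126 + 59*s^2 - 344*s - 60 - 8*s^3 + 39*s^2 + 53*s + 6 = 5*m^3 + m^2*(-34*s - 26) + m*(-47*s^2 + 288*s - 36) - 8*s^3 + 98*s^2 - 312*s + 72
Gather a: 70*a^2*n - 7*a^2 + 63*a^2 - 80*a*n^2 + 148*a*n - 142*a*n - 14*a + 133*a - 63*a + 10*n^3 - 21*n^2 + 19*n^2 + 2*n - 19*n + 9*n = a^2*(70*n + 56) + a*(-80*n^2 + 6*n + 56) + 10*n^3 - 2*n^2 - 8*n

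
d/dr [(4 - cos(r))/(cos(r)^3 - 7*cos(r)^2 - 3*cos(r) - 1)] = (-115*cos(r) + 19*cos(2*r) - cos(3*r) - 7)*sin(r)/(2*(-cos(r)^3 + 7*cos(r)^2 + 3*cos(r) + 1)^2)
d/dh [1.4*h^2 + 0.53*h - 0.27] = 2.8*h + 0.53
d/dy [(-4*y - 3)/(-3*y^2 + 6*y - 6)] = 2*(-2*y^2 - 3*y + 7)/(3*(y^4 - 4*y^3 + 8*y^2 - 8*y + 4))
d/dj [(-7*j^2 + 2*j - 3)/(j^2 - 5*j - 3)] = 3*(11*j^2 + 16*j - 7)/(j^4 - 10*j^3 + 19*j^2 + 30*j + 9)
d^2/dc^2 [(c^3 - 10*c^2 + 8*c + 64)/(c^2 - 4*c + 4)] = 8*(46 - 5*c)/(c^4 - 8*c^3 + 24*c^2 - 32*c + 16)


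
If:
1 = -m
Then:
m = -1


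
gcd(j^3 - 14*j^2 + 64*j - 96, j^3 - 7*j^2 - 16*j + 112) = j - 4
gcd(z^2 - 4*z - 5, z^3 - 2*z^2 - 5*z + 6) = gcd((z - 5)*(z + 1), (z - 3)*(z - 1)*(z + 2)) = 1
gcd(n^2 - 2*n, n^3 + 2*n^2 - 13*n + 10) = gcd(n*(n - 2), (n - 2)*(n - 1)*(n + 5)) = n - 2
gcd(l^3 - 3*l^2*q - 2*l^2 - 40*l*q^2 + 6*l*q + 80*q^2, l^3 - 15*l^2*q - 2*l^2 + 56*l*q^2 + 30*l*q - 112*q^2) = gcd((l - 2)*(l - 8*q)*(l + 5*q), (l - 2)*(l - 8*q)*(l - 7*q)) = -l^2 + 8*l*q + 2*l - 16*q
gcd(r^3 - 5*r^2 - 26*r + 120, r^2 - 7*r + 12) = r - 4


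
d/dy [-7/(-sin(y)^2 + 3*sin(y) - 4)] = 7*(3 - 2*sin(y))*cos(y)/(sin(y)^2 - 3*sin(y) + 4)^2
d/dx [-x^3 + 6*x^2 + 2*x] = -3*x^2 + 12*x + 2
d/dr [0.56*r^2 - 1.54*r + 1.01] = 1.12*r - 1.54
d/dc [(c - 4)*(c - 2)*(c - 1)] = 3*c^2 - 14*c + 14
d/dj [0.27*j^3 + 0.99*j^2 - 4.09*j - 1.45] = 0.81*j^2 + 1.98*j - 4.09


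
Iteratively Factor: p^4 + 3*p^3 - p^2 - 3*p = (p + 1)*(p^3 + 2*p^2 - 3*p) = (p - 1)*(p + 1)*(p^2 + 3*p) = p*(p - 1)*(p + 1)*(p + 3)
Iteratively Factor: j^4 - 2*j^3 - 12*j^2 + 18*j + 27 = (j - 3)*(j^3 + j^2 - 9*j - 9) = (j - 3)^2*(j^2 + 4*j + 3) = (j - 3)^2*(j + 1)*(j + 3)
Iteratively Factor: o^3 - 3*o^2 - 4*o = (o + 1)*(o^2 - 4*o) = (o - 4)*(o + 1)*(o)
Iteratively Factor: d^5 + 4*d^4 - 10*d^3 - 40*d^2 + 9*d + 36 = (d - 1)*(d^4 + 5*d^3 - 5*d^2 - 45*d - 36) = (d - 1)*(d + 1)*(d^3 + 4*d^2 - 9*d - 36) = (d - 1)*(d + 1)*(d + 3)*(d^2 + d - 12) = (d - 3)*(d - 1)*(d + 1)*(d + 3)*(d + 4)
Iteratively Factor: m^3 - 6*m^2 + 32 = (m - 4)*(m^2 - 2*m - 8) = (m - 4)^2*(m + 2)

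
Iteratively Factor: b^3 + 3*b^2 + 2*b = (b)*(b^2 + 3*b + 2) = b*(b + 2)*(b + 1)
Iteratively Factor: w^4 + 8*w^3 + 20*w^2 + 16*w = (w + 4)*(w^3 + 4*w^2 + 4*w) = (w + 2)*(w + 4)*(w^2 + 2*w) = w*(w + 2)*(w + 4)*(w + 2)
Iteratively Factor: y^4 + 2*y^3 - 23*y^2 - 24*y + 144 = (y + 4)*(y^3 - 2*y^2 - 15*y + 36) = (y + 4)^2*(y^2 - 6*y + 9) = (y - 3)*(y + 4)^2*(y - 3)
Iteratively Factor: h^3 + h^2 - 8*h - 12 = (h - 3)*(h^2 + 4*h + 4) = (h - 3)*(h + 2)*(h + 2)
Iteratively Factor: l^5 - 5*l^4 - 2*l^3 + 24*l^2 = (l)*(l^4 - 5*l^3 - 2*l^2 + 24*l) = l*(l - 3)*(l^3 - 2*l^2 - 8*l) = l*(l - 3)*(l + 2)*(l^2 - 4*l) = l*(l - 4)*(l - 3)*(l + 2)*(l)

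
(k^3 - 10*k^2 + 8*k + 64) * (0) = 0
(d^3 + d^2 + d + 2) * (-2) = -2*d^3 - 2*d^2 - 2*d - 4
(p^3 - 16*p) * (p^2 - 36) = p^5 - 52*p^3 + 576*p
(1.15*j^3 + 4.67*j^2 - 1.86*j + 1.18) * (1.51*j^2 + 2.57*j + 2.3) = 1.7365*j^5 + 10.0072*j^4 + 11.8383*j^3 + 7.7426*j^2 - 1.2454*j + 2.714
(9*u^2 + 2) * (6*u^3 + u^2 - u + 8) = 54*u^5 + 9*u^4 + 3*u^3 + 74*u^2 - 2*u + 16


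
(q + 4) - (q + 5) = -1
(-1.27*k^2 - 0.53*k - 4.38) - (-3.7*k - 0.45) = -1.27*k^2 + 3.17*k - 3.93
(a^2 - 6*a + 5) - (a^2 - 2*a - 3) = 8 - 4*a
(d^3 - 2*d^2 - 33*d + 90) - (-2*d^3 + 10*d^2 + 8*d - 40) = 3*d^3 - 12*d^2 - 41*d + 130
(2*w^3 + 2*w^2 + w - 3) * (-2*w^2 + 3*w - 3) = -4*w^5 + 2*w^4 - 2*w^3 + 3*w^2 - 12*w + 9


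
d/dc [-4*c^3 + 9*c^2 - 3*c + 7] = -12*c^2 + 18*c - 3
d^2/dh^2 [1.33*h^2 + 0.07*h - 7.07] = 2.66000000000000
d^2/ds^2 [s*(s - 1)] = 2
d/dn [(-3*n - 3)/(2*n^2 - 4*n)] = 3*(n^2 + 2*n - 2)/(2*n^2*(n^2 - 4*n + 4))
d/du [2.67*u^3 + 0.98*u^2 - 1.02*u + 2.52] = 8.01*u^2 + 1.96*u - 1.02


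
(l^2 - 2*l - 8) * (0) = 0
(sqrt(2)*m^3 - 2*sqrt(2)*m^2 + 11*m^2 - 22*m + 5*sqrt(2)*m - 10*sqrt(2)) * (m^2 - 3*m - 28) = sqrt(2)*m^5 - 5*sqrt(2)*m^4 + 11*m^4 - 55*m^3 - 17*sqrt(2)*m^3 - 242*m^2 + 31*sqrt(2)*m^2 - 110*sqrt(2)*m + 616*m + 280*sqrt(2)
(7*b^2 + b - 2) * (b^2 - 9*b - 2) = 7*b^4 - 62*b^3 - 25*b^2 + 16*b + 4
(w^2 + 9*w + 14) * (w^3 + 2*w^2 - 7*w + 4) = w^5 + 11*w^4 + 25*w^3 - 31*w^2 - 62*w + 56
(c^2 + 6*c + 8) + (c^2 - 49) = 2*c^2 + 6*c - 41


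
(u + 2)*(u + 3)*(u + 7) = u^3 + 12*u^2 + 41*u + 42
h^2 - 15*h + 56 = (h - 8)*(h - 7)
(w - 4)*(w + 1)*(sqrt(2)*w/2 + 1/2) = sqrt(2)*w^3/2 - 3*sqrt(2)*w^2/2 + w^2/2 - 2*sqrt(2)*w - 3*w/2 - 2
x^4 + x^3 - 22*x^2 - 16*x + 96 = (x - 4)*(x - 2)*(x + 3)*(x + 4)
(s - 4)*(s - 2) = s^2 - 6*s + 8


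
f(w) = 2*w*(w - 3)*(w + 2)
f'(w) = 2*w*(w - 3) + 2*w*(w + 2) + 2*(w - 3)*(w + 2)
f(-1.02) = 8.04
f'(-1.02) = -1.68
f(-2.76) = -24.16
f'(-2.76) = 44.75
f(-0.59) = 5.97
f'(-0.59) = -7.55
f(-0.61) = 6.12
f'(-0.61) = -7.33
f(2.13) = -15.31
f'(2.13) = 6.70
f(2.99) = -0.30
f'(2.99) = 29.68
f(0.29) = -3.60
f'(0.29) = -12.66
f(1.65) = -16.26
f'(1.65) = -2.26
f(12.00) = 3024.00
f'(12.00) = 804.00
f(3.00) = 0.00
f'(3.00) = 30.00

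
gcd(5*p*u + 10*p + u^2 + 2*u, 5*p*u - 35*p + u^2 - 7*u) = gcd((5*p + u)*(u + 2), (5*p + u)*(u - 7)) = 5*p + u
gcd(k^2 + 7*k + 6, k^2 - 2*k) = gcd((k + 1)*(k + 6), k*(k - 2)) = 1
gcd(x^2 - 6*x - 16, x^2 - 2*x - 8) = x + 2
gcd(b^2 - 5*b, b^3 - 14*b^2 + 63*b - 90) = b - 5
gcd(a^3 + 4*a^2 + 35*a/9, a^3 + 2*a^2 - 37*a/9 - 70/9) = a^2 + 4*a + 35/9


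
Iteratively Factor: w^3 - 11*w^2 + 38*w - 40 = (w - 4)*(w^2 - 7*w + 10) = (w - 4)*(w - 2)*(w - 5)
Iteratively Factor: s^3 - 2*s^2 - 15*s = (s)*(s^2 - 2*s - 15) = s*(s + 3)*(s - 5)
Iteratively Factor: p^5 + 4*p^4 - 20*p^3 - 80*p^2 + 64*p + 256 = (p - 4)*(p^4 + 8*p^3 + 12*p^2 - 32*p - 64) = (p - 4)*(p + 4)*(p^3 + 4*p^2 - 4*p - 16) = (p - 4)*(p + 2)*(p + 4)*(p^2 + 2*p - 8) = (p - 4)*(p + 2)*(p + 4)^2*(p - 2)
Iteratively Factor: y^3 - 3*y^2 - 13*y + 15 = (y - 1)*(y^2 - 2*y - 15) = (y - 5)*(y - 1)*(y + 3)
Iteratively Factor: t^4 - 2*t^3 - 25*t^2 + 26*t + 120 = (t + 4)*(t^3 - 6*t^2 - t + 30) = (t - 5)*(t + 4)*(t^2 - t - 6) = (t - 5)*(t + 2)*(t + 4)*(t - 3)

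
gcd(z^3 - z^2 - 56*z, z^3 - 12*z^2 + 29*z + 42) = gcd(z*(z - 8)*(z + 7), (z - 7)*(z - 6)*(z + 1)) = 1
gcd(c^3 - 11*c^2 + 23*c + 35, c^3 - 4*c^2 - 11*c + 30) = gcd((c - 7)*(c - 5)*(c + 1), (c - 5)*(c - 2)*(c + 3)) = c - 5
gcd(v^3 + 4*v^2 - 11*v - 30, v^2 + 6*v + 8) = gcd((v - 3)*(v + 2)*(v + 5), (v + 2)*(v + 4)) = v + 2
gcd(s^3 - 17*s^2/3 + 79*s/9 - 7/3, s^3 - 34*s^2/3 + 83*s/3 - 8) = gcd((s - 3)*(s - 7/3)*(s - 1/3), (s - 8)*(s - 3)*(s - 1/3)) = s^2 - 10*s/3 + 1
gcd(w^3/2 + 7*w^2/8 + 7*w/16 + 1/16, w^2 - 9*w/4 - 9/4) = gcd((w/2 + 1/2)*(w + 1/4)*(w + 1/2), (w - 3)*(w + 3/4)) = 1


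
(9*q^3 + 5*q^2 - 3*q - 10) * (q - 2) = 9*q^4 - 13*q^3 - 13*q^2 - 4*q + 20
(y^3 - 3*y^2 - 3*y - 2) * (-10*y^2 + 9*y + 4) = -10*y^5 + 39*y^4 + 7*y^3 - 19*y^2 - 30*y - 8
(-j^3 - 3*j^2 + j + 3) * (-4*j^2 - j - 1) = 4*j^5 + 13*j^4 - 10*j^2 - 4*j - 3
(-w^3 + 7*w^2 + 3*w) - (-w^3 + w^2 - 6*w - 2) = 6*w^2 + 9*w + 2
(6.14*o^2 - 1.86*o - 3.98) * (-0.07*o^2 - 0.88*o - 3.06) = -0.4298*o^4 - 5.273*o^3 - 16.873*o^2 + 9.194*o + 12.1788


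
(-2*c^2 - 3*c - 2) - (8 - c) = -2*c^2 - 2*c - 10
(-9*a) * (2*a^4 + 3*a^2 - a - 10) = -18*a^5 - 27*a^3 + 9*a^2 + 90*a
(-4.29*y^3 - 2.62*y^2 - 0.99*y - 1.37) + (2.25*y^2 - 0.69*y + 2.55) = -4.29*y^3 - 0.37*y^2 - 1.68*y + 1.18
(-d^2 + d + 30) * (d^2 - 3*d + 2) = -d^4 + 4*d^3 + 25*d^2 - 88*d + 60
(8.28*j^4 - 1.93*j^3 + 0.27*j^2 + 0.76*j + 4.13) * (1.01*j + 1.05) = 8.3628*j^5 + 6.7447*j^4 - 1.7538*j^3 + 1.0511*j^2 + 4.9693*j + 4.3365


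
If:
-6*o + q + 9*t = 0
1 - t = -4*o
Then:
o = t/4 - 1/4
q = -15*t/2 - 3/2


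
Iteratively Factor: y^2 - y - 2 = (y + 1)*(y - 2)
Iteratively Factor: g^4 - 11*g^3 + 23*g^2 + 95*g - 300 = (g - 5)*(g^3 - 6*g^2 - 7*g + 60) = (g - 5)*(g - 4)*(g^2 - 2*g - 15) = (g - 5)*(g - 4)*(g + 3)*(g - 5)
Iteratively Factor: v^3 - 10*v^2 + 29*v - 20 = (v - 4)*(v^2 - 6*v + 5) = (v - 5)*(v - 4)*(v - 1)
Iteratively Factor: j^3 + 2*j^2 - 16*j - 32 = (j + 2)*(j^2 - 16) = (j - 4)*(j + 2)*(j + 4)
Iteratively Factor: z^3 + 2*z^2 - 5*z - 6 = (z + 1)*(z^2 + z - 6) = (z + 1)*(z + 3)*(z - 2)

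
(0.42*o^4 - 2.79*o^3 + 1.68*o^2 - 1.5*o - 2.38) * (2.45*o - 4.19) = 1.029*o^5 - 8.5953*o^4 + 15.8061*o^3 - 10.7142*o^2 + 0.454*o + 9.9722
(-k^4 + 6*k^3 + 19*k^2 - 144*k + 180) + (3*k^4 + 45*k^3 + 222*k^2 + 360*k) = 2*k^4 + 51*k^3 + 241*k^2 + 216*k + 180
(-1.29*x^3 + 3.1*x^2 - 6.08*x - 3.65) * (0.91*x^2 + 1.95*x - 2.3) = -1.1739*x^5 + 0.3055*x^4 + 3.4792*x^3 - 22.3075*x^2 + 6.8665*x + 8.395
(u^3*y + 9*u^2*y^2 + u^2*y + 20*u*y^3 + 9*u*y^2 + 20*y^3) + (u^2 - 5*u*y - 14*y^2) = u^3*y + 9*u^2*y^2 + u^2*y + u^2 + 20*u*y^3 + 9*u*y^2 - 5*u*y + 20*y^3 - 14*y^2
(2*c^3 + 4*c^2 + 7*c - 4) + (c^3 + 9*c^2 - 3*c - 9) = 3*c^3 + 13*c^2 + 4*c - 13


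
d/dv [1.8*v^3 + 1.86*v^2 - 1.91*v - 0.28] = 5.4*v^2 + 3.72*v - 1.91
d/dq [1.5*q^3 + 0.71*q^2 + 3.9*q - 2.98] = 4.5*q^2 + 1.42*q + 3.9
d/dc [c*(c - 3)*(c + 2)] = 3*c^2 - 2*c - 6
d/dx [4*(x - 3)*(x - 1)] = 8*x - 16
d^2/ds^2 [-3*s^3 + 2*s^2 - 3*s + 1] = 4 - 18*s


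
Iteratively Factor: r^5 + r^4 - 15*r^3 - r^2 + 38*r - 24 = (r - 3)*(r^4 + 4*r^3 - 3*r^2 - 10*r + 8) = (r - 3)*(r - 1)*(r^3 + 5*r^2 + 2*r - 8) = (r - 3)*(r - 1)*(r + 4)*(r^2 + r - 2) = (r - 3)*(r - 1)^2*(r + 4)*(r + 2)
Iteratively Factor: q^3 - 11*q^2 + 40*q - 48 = (q - 3)*(q^2 - 8*q + 16) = (q - 4)*(q - 3)*(q - 4)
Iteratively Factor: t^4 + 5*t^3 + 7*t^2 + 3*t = (t + 3)*(t^3 + 2*t^2 + t) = t*(t + 3)*(t^2 + 2*t + 1) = t*(t + 1)*(t + 3)*(t + 1)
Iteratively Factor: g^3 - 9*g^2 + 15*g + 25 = (g + 1)*(g^2 - 10*g + 25) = (g - 5)*(g + 1)*(g - 5)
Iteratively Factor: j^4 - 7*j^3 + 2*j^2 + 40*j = (j - 4)*(j^3 - 3*j^2 - 10*j) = (j - 4)*(j + 2)*(j^2 - 5*j) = j*(j - 4)*(j + 2)*(j - 5)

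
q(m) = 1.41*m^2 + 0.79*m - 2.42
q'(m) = 2.82*m + 0.79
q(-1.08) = -1.63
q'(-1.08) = -2.26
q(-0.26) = -2.53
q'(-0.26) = 0.06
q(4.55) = 30.37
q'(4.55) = 13.62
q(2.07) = 5.26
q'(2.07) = 6.63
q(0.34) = -1.99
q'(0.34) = 1.75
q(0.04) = -2.39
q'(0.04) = 0.90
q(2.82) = 11.02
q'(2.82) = 8.74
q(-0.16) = -2.51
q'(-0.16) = 0.34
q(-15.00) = 302.98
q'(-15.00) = -41.51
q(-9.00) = 104.68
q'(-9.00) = -24.59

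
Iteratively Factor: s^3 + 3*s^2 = (s)*(s^2 + 3*s) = s*(s + 3)*(s)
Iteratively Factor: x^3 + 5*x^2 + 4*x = (x + 4)*(x^2 + x) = x*(x + 4)*(x + 1)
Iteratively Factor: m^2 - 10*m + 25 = (m - 5)*(m - 5)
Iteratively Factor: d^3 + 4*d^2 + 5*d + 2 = (d + 2)*(d^2 + 2*d + 1) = (d + 1)*(d + 2)*(d + 1)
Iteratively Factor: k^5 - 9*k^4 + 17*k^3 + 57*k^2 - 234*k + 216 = (k - 3)*(k^4 - 6*k^3 - k^2 + 54*k - 72) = (k - 3)*(k + 3)*(k^3 - 9*k^2 + 26*k - 24) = (k - 3)*(k - 2)*(k + 3)*(k^2 - 7*k + 12) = (k - 3)^2*(k - 2)*(k + 3)*(k - 4)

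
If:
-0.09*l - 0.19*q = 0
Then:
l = -2.11111111111111*q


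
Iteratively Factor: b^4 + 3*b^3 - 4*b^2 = (b)*(b^3 + 3*b^2 - 4*b) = b*(b - 1)*(b^2 + 4*b) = b*(b - 1)*(b + 4)*(b)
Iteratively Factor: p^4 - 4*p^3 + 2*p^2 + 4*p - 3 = (p - 3)*(p^3 - p^2 - p + 1) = (p - 3)*(p + 1)*(p^2 - 2*p + 1) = (p - 3)*(p - 1)*(p + 1)*(p - 1)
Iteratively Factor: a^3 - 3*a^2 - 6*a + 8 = (a - 1)*(a^2 - 2*a - 8) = (a - 1)*(a + 2)*(a - 4)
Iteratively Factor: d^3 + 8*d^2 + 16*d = (d + 4)*(d^2 + 4*d) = d*(d + 4)*(d + 4)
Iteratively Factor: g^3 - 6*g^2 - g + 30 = (g - 5)*(g^2 - g - 6) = (g - 5)*(g - 3)*(g + 2)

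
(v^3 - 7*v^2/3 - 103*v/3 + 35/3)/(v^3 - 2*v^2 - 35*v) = (v - 1/3)/v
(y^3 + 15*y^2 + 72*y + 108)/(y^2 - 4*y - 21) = (y^2 + 12*y + 36)/(y - 7)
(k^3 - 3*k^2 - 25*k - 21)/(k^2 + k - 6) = (k^2 - 6*k - 7)/(k - 2)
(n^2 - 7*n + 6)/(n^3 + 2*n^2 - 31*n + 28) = (n - 6)/(n^2 + 3*n - 28)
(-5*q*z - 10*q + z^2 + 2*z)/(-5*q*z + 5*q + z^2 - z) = (z + 2)/(z - 1)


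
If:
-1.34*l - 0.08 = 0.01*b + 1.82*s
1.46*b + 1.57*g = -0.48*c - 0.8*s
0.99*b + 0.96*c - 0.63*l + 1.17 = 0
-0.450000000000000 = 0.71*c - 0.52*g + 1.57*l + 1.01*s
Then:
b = -3.80817903675343*s - 1.71943008488595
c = 3.05451013533011*s + 0.523653886928239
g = 2.09794683356787*s + 1.43886245745728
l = -1.32978970868094*s - 0.0468699247396571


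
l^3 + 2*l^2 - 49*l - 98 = (l - 7)*(l + 2)*(l + 7)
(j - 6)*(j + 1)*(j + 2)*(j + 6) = j^4 + 3*j^3 - 34*j^2 - 108*j - 72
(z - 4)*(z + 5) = z^2 + z - 20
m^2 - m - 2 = (m - 2)*(m + 1)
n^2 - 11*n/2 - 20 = (n - 8)*(n + 5/2)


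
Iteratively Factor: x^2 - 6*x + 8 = (x - 2)*(x - 4)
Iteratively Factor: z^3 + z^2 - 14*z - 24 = (z + 2)*(z^2 - z - 12) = (z - 4)*(z + 2)*(z + 3)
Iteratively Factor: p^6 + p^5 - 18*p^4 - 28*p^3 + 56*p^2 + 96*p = (p - 2)*(p^5 + 3*p^4 - 12*p^3 - 52*p^2 - 48*p) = (p - 4)*(p - 2)*(p^4 + 7*p^3 + 16*p^2 + 12*p) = (p - 4)*(p - 2)*(p + 3)*(p^3 + 4*p^2 + 4*p) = (p - 4)*(p - 2)*(p + 2)*(p + 3)*(p^2 + 2*p) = p*(p - 4)*(p - 2)*(p + 2)*(p + 3)*(p + 2)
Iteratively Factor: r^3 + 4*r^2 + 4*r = (r + 2)*(r^2 + 2*r) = r*(r + 2)*(r + 2)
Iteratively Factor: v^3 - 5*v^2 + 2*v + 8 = (v - 2)*(v^2 - 3*v - 4) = (v - 4)*(v - 2)*(v + 1)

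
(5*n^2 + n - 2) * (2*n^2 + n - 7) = 10*n^4 + 7*n^3 - 38*n^2 - 9*n + 14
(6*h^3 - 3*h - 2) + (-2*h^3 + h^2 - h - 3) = 4*h^3 + h^2 - 4*h - 5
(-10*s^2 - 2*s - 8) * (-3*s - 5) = 30*s^3 + 56*s^2 + 34*s + 40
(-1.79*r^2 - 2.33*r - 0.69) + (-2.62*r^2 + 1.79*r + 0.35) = -4.41*r^2 - 0.54*r - 0.34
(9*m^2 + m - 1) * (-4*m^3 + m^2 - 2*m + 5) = -36*m^5 + 5*m^4 - 13*m^3 + 42*m^2 + 7*m - 5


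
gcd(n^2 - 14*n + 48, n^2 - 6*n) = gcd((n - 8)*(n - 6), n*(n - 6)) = n - 6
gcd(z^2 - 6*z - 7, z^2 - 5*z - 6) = z + 1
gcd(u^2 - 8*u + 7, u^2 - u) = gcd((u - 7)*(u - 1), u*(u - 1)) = u - 1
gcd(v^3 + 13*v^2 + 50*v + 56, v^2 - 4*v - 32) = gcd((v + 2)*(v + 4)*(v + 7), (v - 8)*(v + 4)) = v + 4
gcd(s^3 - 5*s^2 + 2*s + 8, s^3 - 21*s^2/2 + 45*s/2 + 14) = s - 4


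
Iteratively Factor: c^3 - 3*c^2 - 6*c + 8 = (c - 1)*(c^2 - 2*c - 8) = (c - 4)*(c - 1)*(c + 2)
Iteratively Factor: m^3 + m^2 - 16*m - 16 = (m + 1)*(m^2 - 16) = (m + 1)*(m + 4)*(m - 4)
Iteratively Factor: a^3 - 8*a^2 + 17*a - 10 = (a - 2)*(a^2 - 6*a + 5) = (a - 5)*(a - 2)*(a - 1)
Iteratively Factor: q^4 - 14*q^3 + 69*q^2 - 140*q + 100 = (q - 2)*(q^3 - 12*q^2 + 45*q - 50) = (q - 5)*(q - 2)*(q^2 - 7*q + 10) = (q - 5)*(q - 2)^2*(q - 5)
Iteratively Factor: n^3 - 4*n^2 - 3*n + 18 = (n - 3)*(n^2 - n - 6) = (n - 3)*(n + 2)*(n - 3)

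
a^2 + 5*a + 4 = (a + 1)*(a + 4)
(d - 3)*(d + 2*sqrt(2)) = d^2 - 3*d + 2*sqrt(2)*d - 6*sqrt(2)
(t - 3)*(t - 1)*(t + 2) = t^3 - 2*t^2 - 5*t + 6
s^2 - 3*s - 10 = (s - 5)*(s + 2)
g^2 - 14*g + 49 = (g - 7)^2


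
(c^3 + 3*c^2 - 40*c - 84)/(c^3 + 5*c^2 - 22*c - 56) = (c - 6)/(c - 4)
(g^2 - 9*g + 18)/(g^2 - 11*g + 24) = (g - 6)/(g - 8)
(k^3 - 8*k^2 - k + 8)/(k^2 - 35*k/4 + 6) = 4*(k^2 - 1)/(4*k - 3)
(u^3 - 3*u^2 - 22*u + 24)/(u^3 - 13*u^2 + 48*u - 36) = (u + 4)/(u - 6)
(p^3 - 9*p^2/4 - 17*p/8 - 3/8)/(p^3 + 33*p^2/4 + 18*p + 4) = (2*p^2 - 5*p - 3)/(2*(p^2 + 8*p + 16))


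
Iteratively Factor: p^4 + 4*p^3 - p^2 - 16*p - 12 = (p + 1)*(p^3 + 3*p^2 - 4*p - 12) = (p + 1)*(p + 3)*(p^2 - 4) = (p - 2)*(p + 1)*(p + 3)*(p + 2)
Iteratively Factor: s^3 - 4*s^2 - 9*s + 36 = (s - 3)*(s^2 - s - 12) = (s - 3)*(s + 3)*(s - 4)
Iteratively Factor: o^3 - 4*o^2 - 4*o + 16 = (o - 2)*(o^2 - 2*o - 8) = (o - 2)*(o + 2)*(o - 4)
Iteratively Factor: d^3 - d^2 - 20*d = (d)*(d^2 - d - 20) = d*(d - 5)*(d + 4)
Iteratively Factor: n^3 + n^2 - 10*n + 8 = (n - 1)*(n^2 + 2*n - 8) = (n - 1)*(n + 4)*(n - 2)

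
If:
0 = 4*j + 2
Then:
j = -1/2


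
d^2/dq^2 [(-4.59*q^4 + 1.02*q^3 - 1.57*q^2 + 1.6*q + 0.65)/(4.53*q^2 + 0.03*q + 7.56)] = (-188.381862*q^6 - 3.74268600000008*q^5 - 943.181658*q^4 - 20.4242219999999*q^3 - 2743.995906*q^2 + 21.540762*q - 224.707734)/(92.959677*q^6 + 1.846881*q^5 + 465.426243*q^4 + 6.164451*q^3 + 776.737836*q^2 + 5.143824*q + 432.081216)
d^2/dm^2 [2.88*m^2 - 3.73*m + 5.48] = 5.76000000000000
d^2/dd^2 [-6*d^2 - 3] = -12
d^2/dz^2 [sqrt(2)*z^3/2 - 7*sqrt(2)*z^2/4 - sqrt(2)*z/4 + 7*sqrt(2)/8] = sqrt(2)*(6*z - 7)/2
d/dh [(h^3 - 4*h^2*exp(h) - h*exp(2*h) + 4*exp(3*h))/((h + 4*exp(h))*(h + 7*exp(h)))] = (-15*h^4*exp(h) + h^4 - 58*h^3*exp(2*h) + 22*h^3*exp(h) + 113*h^2*exp(3*h) + 41*h^2*exp(2*h) + 88*h*exp(4*h) - 232*h*exp(3*h) + 112*exp(5*h) - 72*exp(4*h))/(h^4 + 22*h^3*exp(h) + 177*h^2*exp(2*h) + 616*h*exp(3*h) + 784*exp(4*h))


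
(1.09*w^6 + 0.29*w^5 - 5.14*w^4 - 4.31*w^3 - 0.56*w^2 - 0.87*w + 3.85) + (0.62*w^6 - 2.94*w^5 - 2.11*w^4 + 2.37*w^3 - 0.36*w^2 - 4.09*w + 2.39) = 1.71*w^6 - 2.65*w^5 - 7.25*w^4 - 1.94*w^3 - 0.92*w^2 - 4.96*w + 6.24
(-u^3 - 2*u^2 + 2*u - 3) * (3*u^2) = -3*u^5 - 6*u^4 + 6*u^3 - 9*u^2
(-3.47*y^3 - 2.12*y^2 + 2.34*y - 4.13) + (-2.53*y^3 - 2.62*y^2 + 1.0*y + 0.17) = -6.0*y^3 - 4.74*y^2 + 3.34*y - 3.96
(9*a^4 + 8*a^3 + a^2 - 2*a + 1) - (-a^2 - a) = 9*a^4 + 8*a^3 + 2*a^2 - a + 1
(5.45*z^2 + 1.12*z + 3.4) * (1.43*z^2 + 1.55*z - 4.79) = 7.7935*z^4 + 10.0491*z^3 - 19.5075*z^2 - 0.0948000000000011*z - 16.286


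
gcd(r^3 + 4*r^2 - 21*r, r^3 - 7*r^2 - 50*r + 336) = r + 7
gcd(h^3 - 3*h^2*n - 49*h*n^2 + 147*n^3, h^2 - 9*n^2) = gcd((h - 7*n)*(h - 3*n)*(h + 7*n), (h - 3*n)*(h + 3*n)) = h - 3*n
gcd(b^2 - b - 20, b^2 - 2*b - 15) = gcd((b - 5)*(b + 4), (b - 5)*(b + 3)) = b - 5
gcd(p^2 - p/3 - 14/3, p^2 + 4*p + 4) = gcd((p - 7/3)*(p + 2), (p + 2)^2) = p + 2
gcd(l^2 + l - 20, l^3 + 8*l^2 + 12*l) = 1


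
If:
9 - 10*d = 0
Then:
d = 9/10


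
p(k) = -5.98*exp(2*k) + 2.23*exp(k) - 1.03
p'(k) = -11.96*exp(2*k) + 2.23*exp(k)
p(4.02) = -18430.44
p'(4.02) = -36983.04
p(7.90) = -43500471.20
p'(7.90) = -87006955.28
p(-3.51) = -0.97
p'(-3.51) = 0.06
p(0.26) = -8.20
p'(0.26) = -17.22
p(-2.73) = -0.91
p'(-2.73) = 0.09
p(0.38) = -10.56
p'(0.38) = -22.31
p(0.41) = -11.25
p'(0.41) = -23.79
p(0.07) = -5.52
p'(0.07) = -11.37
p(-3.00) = -0.93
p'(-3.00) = 0.08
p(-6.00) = -1.02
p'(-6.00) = 0.01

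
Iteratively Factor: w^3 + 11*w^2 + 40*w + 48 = (w + 4)*(w^2 + 7*w + 12) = (w + 3)*(w + 4)*(w + 4)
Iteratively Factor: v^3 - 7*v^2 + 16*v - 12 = (v - 3)*(v^2 - 4*v + 4) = (v - 3)*(v - 2)*(v - 2)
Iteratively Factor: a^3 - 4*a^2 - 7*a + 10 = (a - 1)*(a^2 - 3*a - 10) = (a - 1)*(a + 2)*(a - 5)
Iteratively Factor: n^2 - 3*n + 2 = (n - 1)*(n - 2)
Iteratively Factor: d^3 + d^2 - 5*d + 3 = (d + 3)*(d^2 - 2*d + 1) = (d - 1)*(d + 3)*(d - 1)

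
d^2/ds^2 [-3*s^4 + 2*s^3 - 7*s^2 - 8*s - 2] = -36*s^2 + 12*s - 14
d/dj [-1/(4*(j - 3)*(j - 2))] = (2*j - 5)/(4*(j - 3)^2*(j - 2)^2)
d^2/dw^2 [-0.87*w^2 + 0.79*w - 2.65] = -1.74000000000000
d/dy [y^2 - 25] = 2*y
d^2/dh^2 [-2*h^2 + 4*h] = -4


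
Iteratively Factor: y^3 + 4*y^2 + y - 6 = (y + 3)*(y^2 + y - 2) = (y + 2)*(y + 3)*(y - 1)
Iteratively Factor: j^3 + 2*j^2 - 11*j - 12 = (j + 1)*(j^2 + j - 12) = (j - 3)*(j + 1)*(j + 4)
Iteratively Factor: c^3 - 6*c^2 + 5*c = (c)*(c^2 - 6*c + 5) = c*(c - 1)*(c - 5)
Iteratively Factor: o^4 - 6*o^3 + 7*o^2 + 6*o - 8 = (o - 1)*(o^3 - 5*o^2 + 2*o + 8) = (o - 4)*(o - 1)*(o^2 - o - 2) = (o - 4)*(o - 1)*(o + 1)*(o - 2)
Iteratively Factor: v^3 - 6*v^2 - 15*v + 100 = (v - 5)*(v^2 - v - 20) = (v - 5)^2*(v + 4)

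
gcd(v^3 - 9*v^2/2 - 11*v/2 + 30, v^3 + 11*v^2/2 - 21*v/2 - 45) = v^2 - v/2 - 15/2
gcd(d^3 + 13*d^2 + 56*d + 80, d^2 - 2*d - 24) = d + 4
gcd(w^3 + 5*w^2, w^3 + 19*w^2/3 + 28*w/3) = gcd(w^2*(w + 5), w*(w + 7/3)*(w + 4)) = w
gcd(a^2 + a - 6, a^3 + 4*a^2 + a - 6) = a + 3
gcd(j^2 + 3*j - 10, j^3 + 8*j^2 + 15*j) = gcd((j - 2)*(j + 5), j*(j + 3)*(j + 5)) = j + 5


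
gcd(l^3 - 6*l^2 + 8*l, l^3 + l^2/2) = l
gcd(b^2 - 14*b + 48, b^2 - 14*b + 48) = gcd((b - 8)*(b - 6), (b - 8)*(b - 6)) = b^2 - 14*b + 48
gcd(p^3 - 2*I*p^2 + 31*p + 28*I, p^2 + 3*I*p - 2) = p + I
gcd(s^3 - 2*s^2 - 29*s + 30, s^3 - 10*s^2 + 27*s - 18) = s^2 - 7*s + 6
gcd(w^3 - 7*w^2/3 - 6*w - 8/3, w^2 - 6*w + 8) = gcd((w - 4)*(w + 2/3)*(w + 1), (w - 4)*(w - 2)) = w - 4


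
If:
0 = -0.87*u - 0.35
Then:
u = -0.40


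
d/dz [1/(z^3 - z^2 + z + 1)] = (-3*z^2 + 2*z - 1)/(z^3 - z^2 + z + 1)^2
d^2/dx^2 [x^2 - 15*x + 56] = 2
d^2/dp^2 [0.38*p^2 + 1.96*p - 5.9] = 0.760000000000000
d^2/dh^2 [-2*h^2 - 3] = -4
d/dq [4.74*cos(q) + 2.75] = -4.74*sin(q)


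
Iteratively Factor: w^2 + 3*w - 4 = (w + 4)*(w - 1)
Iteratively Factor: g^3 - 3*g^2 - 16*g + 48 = (g + 4)*(g^2 - 7*g + 12) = (g - 3)*(g + 4)*(g - 4)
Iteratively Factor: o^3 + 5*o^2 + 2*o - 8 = (o + 2)*(o^2 + 3*o - 4) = (o + 2)*(o + 4)*(o - 1)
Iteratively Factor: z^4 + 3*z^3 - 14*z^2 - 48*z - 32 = (z + 1)*(z^3 + 2*z^2 - 16*z - 32) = (z + 1)*(z + 4)*(z^2 - 2*z - 8) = (z + 1)*(z + 2)*(z + 4)*(z - 4)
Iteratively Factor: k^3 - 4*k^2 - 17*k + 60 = (k - 5)*(k^2 + k - 12) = (k - 5)*(k - 3)*(k + 4)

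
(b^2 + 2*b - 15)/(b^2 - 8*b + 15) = (b + 5)/(b - 5)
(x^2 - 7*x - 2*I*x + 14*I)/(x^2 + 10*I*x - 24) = (x^2 - 7*x - 2*I*x + 14*I)/(x^2 + 10*I*x - 24)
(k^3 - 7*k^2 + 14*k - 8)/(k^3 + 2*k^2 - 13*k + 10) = (k - 4)/(k + 5)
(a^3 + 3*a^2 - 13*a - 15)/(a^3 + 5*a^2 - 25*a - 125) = (a^2 - 2*a - 3)/(a^2 - 25)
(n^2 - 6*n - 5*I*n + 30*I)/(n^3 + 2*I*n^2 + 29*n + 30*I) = (n - 6)/(n^2 + 7*I*n - 6)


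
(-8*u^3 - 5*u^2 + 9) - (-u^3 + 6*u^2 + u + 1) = -7*u^3 - 11*u^2 - u + 8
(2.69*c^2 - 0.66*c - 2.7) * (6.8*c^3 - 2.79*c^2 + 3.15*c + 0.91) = 18.292*c^5 - 11.9931*c^4 - 8.0451*c^3 + 7.9019*c^2 - 9.1056*c - 2.457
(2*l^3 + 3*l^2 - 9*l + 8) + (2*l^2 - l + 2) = 2*l^3 + 5*l^2 - 10*l + 10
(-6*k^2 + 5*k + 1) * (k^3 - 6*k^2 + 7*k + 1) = -6*k^5 + 41*k^4 - 71*k^3 + 23*k^2 + 12*k + 1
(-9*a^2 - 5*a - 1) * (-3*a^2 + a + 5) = 27*a^4 + 6*a^3 - 47*a^2 - 26*a - 5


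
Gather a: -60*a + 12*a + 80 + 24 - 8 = 96 - 48*a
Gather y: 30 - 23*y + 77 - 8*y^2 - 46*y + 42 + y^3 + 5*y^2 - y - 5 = y^3 - 3*y^2 - 70*y + 144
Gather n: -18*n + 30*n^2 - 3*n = 30*n^2 - 21*n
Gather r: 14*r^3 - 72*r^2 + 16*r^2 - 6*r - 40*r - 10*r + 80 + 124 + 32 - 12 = 14*r^3 - 56*r^2 - 56*r + 224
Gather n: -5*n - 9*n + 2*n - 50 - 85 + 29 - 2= -12*n - 108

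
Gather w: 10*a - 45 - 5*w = 10*a - 5*w - 45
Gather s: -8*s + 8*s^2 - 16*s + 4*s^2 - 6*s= 12*s^2 - 30*s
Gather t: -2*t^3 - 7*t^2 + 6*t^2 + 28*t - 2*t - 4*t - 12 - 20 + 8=-2*t^3 - t^2 + 22*t - 24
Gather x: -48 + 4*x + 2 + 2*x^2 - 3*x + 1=2*x^2 + x - 45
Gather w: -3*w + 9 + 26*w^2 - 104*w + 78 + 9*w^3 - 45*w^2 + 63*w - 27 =9*w^3 - 19*w^2 - 44*w + 60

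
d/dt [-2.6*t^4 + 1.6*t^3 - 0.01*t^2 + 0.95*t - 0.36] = -10.4*t^3 + 4.8*t^2 - 0.02*t + 0.95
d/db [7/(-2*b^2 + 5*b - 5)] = 7*(4*b - 5)/(2*b^2 - 5*b + 5)^2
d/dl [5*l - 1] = 5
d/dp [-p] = -1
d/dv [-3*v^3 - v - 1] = -9*v^2 - 1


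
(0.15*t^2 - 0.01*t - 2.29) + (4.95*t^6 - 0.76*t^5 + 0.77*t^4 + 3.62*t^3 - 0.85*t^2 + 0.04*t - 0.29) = 4.95*t^6 - 0.76*t^5 + 0.77*t^4 + 3.62*t^3 - 0.7*t^2 + 0.03*t - 2.58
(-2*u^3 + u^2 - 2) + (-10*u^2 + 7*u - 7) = -2*u^3 - 9*u^2 + 7*u - 9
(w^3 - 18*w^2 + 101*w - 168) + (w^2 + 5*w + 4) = w^3 - 17*w^2 + 106*w - 164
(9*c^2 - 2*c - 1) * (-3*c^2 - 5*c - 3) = -27*c^4 - 39*c^3 - 14*c^2 + 11*c + 3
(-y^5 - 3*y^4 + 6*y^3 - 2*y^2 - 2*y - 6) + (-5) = -y^5 - 3*y^4 + 6*y^3 - 2*y^2 - 2*y - 11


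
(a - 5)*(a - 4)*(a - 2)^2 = a^4 - 13*a^3 + 60*a^2 - 116*a + 80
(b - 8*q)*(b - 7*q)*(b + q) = b^3 - 14*b^2*q + 41*b*q^2 + 56*q^3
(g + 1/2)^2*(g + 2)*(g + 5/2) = g^4 + 11*g^3/2 + 39*g^2/4 + 49*g/8 + 5/4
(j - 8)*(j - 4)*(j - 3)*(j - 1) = j^4 - 16*j^3 + 83*j^2 - 164*j + 96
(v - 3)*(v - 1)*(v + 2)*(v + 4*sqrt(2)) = v^4 - 2*v^3 + 4*sqrt(2)*v^3 - 8*sqrt(2)*v^2 - 5*v^2 - 20*sqrt(2)*v + 6*v + 24*sqrt(2)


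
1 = 1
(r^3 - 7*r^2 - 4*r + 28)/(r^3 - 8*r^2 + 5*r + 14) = (r + 2)/(r + 1)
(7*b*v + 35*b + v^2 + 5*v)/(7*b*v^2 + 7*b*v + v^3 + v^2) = (v + 5)/(v*(v + 1))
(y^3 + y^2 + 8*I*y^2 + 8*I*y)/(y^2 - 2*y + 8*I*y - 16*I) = y*(y + 1)/(y - 2)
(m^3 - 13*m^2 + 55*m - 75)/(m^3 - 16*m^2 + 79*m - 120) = (m - 5)/(m - 8)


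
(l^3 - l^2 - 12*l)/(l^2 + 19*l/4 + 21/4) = 4*l*(l - 4)/(4*l + 7)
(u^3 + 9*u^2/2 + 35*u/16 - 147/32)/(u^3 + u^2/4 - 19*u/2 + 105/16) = (4*u + 7)/(2*(2*u - 5))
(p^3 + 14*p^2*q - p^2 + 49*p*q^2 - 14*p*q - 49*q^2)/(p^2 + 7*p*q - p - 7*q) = p + 7*q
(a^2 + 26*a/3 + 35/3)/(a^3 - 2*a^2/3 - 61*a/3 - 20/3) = (3*a^2 + 26*a + 35)/(3*a^3 - 2*a^2 - 61*a - 20)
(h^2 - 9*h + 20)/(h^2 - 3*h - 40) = (-h^2 + 9*h - 20)/(-h^2 + 3*h + 40)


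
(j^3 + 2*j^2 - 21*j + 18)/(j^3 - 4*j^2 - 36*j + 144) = (j^2 - 4*j + 3)/(j^2 - 10*j + 24)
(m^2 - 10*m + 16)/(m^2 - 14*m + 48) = (m - 2)/(m - 6)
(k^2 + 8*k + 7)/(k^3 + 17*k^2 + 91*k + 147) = (k + 1)/(k^2 + 10*k + 21)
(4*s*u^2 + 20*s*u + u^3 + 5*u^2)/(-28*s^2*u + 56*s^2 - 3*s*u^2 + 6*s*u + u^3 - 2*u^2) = u*(-u - 5)/(7*s*u - 14*s - u^2 + 2*u)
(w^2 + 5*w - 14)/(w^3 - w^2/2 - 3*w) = 2*(w + 7)/(w*(2*w + 3))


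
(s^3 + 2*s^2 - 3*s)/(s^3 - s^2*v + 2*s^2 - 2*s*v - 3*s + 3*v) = s/(s - v)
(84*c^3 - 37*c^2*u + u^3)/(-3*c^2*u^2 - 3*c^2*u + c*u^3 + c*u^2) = (-28*c^2 + 3*c*u + u^2)/(c*u*(u + 1))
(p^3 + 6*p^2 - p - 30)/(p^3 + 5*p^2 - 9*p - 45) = (p - 2)/(p - 3)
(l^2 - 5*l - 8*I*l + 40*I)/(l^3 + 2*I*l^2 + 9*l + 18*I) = (l^2 - 5*l - 8*I*l + 40*I)/(l^3 + 2*I*l^2 + 9*l + 18*I)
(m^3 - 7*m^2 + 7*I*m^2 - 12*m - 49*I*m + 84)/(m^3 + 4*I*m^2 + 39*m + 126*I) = (m^2 + m*(-7 + 4*I) - 28*I)/(m^2 + I*m + 42)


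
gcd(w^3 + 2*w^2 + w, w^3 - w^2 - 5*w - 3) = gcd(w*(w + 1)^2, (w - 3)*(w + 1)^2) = w^2 + 2*w + 1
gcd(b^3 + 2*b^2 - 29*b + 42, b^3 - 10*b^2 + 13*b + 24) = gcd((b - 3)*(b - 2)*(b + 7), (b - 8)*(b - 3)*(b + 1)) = b - 3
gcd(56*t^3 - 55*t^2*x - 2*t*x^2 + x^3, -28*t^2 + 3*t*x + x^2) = 7*t + x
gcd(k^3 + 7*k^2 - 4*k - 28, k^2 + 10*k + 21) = k + 7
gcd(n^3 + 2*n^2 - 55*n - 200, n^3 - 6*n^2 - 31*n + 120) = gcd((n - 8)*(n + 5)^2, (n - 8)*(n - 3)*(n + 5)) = n^2 - 3*n - 40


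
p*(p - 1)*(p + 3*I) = p^3 - p^2 + 3*I*p^2 - 3*I*p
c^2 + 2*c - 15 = (c - 3)*(c + 5)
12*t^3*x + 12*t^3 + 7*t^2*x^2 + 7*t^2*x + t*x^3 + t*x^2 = (3*t + x)*(4*t + x)*(t*x + t)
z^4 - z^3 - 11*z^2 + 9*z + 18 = (z - 3)*(z - 2)*(z + 1)*(z + 3)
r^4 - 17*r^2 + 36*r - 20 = (r - 2)^2*(r - 1)*(r + 5)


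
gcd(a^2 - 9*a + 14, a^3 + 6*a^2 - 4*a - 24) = a - 2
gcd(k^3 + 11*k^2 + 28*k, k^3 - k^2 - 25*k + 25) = 1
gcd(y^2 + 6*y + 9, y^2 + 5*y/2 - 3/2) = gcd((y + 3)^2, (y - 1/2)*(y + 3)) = y + 3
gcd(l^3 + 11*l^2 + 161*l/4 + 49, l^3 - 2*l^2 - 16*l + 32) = l + 4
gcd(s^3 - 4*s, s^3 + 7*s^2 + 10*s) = s^2 + 2*s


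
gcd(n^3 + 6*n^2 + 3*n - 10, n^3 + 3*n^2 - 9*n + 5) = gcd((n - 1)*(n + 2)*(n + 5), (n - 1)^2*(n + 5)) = n^2 + 4*n - 5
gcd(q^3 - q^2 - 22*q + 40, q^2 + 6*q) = 1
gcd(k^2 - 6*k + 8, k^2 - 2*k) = k - 2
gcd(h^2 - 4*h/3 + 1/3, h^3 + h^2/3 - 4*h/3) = h - 1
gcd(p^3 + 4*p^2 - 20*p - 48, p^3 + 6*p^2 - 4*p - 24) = p^2 + 8*p + 12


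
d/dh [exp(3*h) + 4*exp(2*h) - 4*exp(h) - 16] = (3*exp(2*h) + 8*exp(h) - 4)*exp(h)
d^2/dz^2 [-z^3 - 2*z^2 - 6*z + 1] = -6*z - 4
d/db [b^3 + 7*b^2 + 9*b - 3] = 3*b^2 + 14*b + 9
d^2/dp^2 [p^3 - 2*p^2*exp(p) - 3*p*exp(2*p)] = -2*p^2*exp(p) - 12*p*exp(2*p) - 8*p*exp(p) + 6*p - 12*exp(2*p) - 4*exp(p)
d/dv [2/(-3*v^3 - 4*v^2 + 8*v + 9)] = 2*(9*v^2 + 8*v - 8)/(3*v^3 + 4*v^2 - 8*v - 9)^2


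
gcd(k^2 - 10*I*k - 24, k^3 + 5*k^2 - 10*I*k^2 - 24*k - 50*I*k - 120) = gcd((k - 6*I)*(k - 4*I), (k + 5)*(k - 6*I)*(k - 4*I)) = k^2 - 10*I*k - 24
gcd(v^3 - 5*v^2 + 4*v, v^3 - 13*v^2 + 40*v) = v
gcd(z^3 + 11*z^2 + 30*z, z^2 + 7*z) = z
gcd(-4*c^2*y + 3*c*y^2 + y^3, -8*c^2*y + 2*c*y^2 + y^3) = 4*c*y + y^2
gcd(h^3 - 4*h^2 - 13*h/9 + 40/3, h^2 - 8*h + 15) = h - 3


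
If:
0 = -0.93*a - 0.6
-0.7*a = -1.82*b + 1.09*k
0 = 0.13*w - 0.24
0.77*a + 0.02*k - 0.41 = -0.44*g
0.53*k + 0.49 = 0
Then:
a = -0.65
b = -0.80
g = 2.10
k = -0.92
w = 1.85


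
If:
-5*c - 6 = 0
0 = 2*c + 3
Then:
No Solution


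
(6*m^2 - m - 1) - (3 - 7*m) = 6*m^2 + 6*m - 4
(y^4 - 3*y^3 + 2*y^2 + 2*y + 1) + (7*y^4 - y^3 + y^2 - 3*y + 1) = 8*y^4 - 4*y^3 + 3*y^2 - y + 2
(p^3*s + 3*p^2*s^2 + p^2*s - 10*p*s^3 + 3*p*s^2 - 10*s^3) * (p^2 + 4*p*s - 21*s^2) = p^5*s + 7*p^4*s^2 + p^4*s - 19*p^3*s^3 + 7*p^3*s^2 - 103*p^2*s^4 - 19*p^2*s^3 + 210*p*s^5 - 103*p*s^4 + 210*s^5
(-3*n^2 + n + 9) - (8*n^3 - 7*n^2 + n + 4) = -8*n^3 + 4*n^2 + 5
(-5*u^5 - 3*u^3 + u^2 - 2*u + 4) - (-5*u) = -5*u^5 - 3*u^3 + u^2 + 3*u + 4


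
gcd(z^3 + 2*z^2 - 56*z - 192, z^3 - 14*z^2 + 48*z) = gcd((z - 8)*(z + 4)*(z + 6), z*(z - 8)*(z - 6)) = z - 8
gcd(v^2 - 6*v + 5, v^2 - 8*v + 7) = v - 1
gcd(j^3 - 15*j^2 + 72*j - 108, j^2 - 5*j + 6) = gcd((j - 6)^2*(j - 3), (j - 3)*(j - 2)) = j - 3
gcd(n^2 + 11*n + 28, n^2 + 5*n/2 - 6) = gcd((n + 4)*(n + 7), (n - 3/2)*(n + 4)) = n + 4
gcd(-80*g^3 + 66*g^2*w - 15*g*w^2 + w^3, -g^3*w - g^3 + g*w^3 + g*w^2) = 1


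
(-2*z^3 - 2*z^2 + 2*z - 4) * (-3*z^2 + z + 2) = 6*z^5 + 4*z^4 - 12*z^3 + 10*z^2 - 8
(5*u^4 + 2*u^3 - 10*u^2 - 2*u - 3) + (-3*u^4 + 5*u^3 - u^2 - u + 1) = 2*u^4 + 7*u^3 - 11*u^2 - 3*u - 2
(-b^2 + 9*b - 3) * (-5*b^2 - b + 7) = 5*b^4 - 44*b^3 - b^2 + 66*b - 21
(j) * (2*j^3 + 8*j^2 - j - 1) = 2*j^4 + 8*j^3 - j^2 - j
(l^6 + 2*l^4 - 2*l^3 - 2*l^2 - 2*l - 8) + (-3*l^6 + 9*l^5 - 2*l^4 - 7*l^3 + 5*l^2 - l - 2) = -2*l^6 + 9*l^5 - 9*l^3 + 3*l^2 - 3*l - 10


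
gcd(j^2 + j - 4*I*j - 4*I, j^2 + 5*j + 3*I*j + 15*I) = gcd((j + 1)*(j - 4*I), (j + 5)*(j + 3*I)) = 1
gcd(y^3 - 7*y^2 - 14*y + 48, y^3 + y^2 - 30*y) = 1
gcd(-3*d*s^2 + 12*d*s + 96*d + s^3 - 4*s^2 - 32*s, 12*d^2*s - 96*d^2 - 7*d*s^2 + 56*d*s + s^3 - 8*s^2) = -3*d*s + 24*d + s^2 - 8*s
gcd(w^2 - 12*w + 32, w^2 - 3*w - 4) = w - 4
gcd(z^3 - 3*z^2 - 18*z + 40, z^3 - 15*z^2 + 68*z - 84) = z - 2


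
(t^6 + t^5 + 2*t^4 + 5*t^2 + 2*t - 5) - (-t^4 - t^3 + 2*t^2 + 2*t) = t^6 + t^5 + 3*t^4 + t^3 + 3*t^2 - 5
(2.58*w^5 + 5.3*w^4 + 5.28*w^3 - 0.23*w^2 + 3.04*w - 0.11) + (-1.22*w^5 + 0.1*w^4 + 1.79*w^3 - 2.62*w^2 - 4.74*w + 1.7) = 1.36*w^5 + 5.4*w^4 + 7.07*w^3 - 2.85*w^2 - 1.7*w + 1.59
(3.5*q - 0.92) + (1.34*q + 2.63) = 4.84*q + 1.71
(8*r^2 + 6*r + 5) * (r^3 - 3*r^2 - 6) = 8*r^5 - 18*r^4 - 13*r^3 - 63*r^2 - 36*r - 30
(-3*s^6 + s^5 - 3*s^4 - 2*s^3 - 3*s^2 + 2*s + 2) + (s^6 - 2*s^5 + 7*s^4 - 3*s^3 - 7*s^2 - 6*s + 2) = -2*s^6 - s^5 + 4*s^4 - 5*s^3 - 10*s^2 - 4*s + 4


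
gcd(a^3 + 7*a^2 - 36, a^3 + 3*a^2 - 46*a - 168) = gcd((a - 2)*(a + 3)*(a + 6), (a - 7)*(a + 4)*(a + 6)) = a + 6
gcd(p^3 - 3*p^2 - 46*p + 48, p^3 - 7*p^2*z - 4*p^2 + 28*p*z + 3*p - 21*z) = p - 1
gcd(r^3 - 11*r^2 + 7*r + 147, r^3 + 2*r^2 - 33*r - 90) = r + 3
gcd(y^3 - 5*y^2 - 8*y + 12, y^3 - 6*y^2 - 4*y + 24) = y^2 - 4*y - 12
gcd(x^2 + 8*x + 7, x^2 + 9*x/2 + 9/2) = 1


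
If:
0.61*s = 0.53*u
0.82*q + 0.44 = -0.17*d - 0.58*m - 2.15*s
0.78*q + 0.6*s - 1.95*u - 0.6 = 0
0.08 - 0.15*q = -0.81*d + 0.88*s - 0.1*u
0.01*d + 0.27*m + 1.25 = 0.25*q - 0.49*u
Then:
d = 0.44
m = -3.97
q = 1.40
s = 0.30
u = 0.34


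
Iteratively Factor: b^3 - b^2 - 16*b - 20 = (b + 2)*(b^2 - 3*b - 10) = (b - 5)*(b + 2)*(b + 2)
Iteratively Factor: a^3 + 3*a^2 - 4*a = (a + 4)*(a^2 - a) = a*(a + 4)*(a - 1)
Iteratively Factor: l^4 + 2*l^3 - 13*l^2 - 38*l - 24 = (l - 4)*(l^3 + 6*l^2 + 11*l + 6) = (l - 4)*(l + 2)*(l^2 + 4*l + 3) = (l - 4)*(l + 1)*(l + 2)*(l + 3)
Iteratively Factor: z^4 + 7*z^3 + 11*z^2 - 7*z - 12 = (z + 4)*(z^3 + 3*z^2 - z - 3) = (z - 1)*(z + 4)*(z^2 + 4*z + 3) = (z - 1)*(z + 1)*(z + 4)*(z + 3)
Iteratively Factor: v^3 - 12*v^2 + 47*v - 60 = (v - 4)*(v^2 - 8*v + 15) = (v - 5)*(v - 4)*(v - 3)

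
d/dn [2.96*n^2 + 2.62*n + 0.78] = 5.92*n + 2.62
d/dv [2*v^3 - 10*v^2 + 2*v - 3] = 6*v^2 - 20*v + 2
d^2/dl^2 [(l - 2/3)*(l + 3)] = 2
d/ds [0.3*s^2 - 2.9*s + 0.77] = 0.6*s - 2.9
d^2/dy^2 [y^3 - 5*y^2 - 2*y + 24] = 6*y - 10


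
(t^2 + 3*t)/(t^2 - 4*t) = (t + 3)/(t - 4)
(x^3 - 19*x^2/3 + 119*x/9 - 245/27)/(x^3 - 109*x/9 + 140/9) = (x - 7/3)/(x + 4)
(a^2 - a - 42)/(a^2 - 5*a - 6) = (-a^2 + a + 42)/(-a^2 + 5*a + 6)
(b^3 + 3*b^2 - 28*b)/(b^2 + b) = (b^2 + 3*b - 28)/(b + 1)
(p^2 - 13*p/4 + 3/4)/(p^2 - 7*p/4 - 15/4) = (4*p - 1)/(4*p + 5)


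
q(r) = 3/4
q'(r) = 0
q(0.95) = 0.75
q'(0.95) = 0.00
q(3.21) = 0.75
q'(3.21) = 0.00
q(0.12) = 0.75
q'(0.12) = 0.00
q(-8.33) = 0.75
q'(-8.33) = 0.00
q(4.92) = 0.75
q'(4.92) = 0.00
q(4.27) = 0.75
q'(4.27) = 0.00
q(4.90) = 0.75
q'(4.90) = 0.00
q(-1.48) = 0.75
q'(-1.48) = 0.00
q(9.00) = 0.75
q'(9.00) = 0.00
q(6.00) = 0.75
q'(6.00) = 0.00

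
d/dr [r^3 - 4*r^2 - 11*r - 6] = 3*r^2 - 8*r - 11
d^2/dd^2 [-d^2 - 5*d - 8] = -2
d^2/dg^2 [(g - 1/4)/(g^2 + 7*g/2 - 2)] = ((4*g - 1)*(4*g + 7)^2 - 2*(12*g + 13)*(2*g^2 + 7*g - 4))/(2*g^2 + 7*g - 4)^3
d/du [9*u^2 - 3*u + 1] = 18*u - 3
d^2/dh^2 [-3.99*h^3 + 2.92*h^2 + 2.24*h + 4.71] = 5.84 - 23.94*h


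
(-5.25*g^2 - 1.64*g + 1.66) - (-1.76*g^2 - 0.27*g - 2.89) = -3.49*g^2 - 1.37*g + 4.55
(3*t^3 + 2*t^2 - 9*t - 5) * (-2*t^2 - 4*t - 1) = -6*t^5 - 16*t^4 + 7*t^3 + 44*t^2 + 29*t + 5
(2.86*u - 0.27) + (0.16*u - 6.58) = 3.02*u - 6.85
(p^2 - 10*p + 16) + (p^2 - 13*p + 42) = 2*p^2 - 23*p + 58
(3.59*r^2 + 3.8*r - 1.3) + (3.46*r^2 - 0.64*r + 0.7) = 7.05*r^2 + 3.16*r - 0.6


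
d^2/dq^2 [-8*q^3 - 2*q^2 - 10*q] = -48*q - 4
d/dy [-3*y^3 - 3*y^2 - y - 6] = -9*y^2 - 6*y - 1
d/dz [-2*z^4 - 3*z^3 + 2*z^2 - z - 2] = -8*z^3 - 9*z^2 + 4*z - 1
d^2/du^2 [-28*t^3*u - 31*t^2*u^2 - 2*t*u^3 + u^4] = -62*t^2 - 12*t*u + 12*u^2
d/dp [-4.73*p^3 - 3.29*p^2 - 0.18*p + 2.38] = -14.19*p^2 - 6.58*p - 0.18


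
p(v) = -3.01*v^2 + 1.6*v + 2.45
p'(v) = 1.6 - 6.02*v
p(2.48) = -12.09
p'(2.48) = -13.33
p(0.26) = 2.66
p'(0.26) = 0.03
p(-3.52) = -40.48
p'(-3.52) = 22.79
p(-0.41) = 1.29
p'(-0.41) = 4.07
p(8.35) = -194.05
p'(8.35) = -48.67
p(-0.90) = -1.43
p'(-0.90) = 7.02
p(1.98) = -6.18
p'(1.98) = -10.32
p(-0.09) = 2.28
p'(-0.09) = 2.14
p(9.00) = -226.96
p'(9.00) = -52.58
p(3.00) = -19.84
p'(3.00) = -16.46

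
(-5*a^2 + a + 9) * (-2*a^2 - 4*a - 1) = 10*a^4 + 18*a^3 - 17*a^2 - 37*a - 9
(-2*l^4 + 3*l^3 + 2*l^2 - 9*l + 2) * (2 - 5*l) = 10*l^5 - 19*l^4 - 4*l^3 + 49*l^2 - 28*l + 4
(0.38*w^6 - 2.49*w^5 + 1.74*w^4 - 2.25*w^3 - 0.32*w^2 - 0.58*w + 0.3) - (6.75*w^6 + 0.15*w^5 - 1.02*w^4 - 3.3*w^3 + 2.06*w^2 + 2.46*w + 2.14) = -6.37*w^6 - 2.64*w^5 + 2.76*w^4 + 1.05*w^3 - 2.38*w^2 - 3.04*w - 1.84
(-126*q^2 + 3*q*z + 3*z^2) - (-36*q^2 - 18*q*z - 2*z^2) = -90*q^2 + 21*q*z + 5*z^2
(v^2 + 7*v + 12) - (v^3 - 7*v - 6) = -v^3 + v^2 + 14*v + 18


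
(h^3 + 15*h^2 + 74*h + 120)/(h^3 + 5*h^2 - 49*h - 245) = (h^2 + 10*h + 24)/(h^2 - 49)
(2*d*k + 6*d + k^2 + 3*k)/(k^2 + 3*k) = (2*d + k)/k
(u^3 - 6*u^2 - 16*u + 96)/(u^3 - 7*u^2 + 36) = (u^2 - 16)/(u^2 - u - 6)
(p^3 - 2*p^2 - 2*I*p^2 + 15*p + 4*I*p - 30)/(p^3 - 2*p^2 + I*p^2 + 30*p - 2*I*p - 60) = (p + 3*I)/(p + 6*I)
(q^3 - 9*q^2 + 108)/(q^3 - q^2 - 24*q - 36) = (q - 6)/(q + 2)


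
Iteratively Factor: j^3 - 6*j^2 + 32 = (j - 4)*(j^2 - 2*j - 8) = (j - 4)*(j + 2)*(j - 4)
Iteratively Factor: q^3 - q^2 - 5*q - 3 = (q + 1)*(q^2 - 2*q - 3) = (q - 3)*(q + 1)*(q + 1)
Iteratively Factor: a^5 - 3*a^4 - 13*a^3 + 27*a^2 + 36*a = (a + 1)*(a^4 - 4*a^3 - 9*a^2 + 36*a) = (a + 1)*(a + 3)*(a^3 - 7*a^2 + 12*a) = (a - 3)*(a + 1)*(a + 3)*(a^2 - 4*a) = a*(a - 3)*(a + 1)*(a + 3)*(a - 4)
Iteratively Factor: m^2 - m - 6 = (m - 3)*(m + 2)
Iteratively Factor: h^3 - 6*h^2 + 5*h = (h)*(h^2 - 6*h + 5) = h*(h - 1)*(h - 5)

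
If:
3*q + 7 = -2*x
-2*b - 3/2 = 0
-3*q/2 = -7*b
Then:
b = -3/4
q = -7/2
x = 7/4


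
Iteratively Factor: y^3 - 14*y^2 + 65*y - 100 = (y - 5)*(y^2 - 9*y + 20) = (y - 5)*(y - 4)*(y - 5)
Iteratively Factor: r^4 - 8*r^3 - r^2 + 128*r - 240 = (r - 3)*(r^3 - 5*r^2 - 16*r + 80) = (r - 5)*(r - 3)*(r^2 - 16) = (r - 5)*(r - 4)*(r - 3)*(r + 4)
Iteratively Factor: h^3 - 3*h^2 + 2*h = (h)*(h^2 - 3*h + 2) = h*(h - 1)*(h - 2)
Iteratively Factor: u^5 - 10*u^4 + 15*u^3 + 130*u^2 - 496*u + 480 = (u - 3)*(u^4 - 7*u^3 - 6*u^2 + 112*u - 160) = (u - 4)*(u - 3)*(u^3 - 3*u^2 - 18*u + 40) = (u - 5)*(u - 4)*(u - 3)*(u^2 + 2*u - 8) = (u - 5)*(u - 4)*(u - 3)*(u - 2)*(u + 4)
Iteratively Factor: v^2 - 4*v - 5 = (v + 1)*(v - 5)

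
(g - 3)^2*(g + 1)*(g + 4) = g^4 - g^3 - 17*g^2 + 21*g + 36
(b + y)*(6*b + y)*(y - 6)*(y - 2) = 6*b^2*y^2 - 48*b^2*y + 72*b^2 + 7*b*y^3 - 56*b*y^2 + 84*b*y + y^4 - 8*y^3 + 12*y^2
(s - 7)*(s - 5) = s^2 - 12*s + 35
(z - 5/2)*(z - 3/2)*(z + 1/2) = z^3 - 7*z^2/2 + 7*z/4 + 15/8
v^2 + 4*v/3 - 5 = (v - 5/3)*(v + 3)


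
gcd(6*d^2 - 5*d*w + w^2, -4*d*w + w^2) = 1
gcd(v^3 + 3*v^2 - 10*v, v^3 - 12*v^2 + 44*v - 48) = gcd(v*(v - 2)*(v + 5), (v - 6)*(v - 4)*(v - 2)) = v - 2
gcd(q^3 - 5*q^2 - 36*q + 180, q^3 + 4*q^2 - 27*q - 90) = q^2 + q - 30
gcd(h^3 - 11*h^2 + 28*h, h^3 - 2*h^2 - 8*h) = h^2 - 4*h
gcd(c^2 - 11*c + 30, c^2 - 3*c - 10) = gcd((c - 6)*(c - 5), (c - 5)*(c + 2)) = c - 5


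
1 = 1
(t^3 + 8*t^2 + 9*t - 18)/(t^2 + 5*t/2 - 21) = 2*(t^2 + 2*t - 3)/(2*t - 7)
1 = 1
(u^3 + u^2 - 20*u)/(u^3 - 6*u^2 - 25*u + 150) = u*(u - 4)/(u^2 - 11*u + 30)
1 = 1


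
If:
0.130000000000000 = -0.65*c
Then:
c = -0.20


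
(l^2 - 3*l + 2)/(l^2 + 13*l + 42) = (l^2 - 3*l + 2)/(l^2 + 13*l + 42)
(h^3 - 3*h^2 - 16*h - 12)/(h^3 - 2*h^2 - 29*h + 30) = (h^2 + 3*h + 2)/(h^2 + 4*h - 5)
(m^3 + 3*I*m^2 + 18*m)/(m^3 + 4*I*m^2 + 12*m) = (m - 3*I)/(m - 2*I)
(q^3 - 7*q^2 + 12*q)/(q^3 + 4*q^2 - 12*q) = (q^2 - 7*q + 12)/(q^2 + 4*q - 12)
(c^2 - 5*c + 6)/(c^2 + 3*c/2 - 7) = 2*(c - 3)/(2*c + 7)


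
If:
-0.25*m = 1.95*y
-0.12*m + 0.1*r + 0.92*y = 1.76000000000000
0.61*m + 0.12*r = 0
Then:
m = -2.36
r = 11.99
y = 0.30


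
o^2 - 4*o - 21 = (o - 7)*(o + 3)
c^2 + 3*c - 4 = (c - 1)*(c + 4)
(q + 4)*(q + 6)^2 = q^3 + 16*q^2 + 84*q + 144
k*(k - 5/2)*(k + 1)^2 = k^4 - k^3/2 - 4*k^2 - 5*k/2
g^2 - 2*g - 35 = (g - 7)*(g + 5)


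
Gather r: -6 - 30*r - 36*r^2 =-36*r^2 - 30*r - 6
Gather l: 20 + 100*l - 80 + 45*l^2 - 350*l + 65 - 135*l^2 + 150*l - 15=-90*l^2 - 100*l - 10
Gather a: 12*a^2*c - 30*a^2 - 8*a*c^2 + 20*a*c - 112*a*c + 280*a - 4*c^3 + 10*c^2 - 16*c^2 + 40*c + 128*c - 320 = a^2*(12*c - 30) + a*(-8*c^2 - 92*c + 280) - 4*c^3 - 6*c^2 + 168*c - 320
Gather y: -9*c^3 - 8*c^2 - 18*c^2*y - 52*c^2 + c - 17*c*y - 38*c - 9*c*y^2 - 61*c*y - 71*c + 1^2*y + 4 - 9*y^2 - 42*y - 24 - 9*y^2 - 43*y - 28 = -9*c^3 - 60*c^2 - 108*c + y^2*(-9*c - 18) + y*(-18*c^2 - 78*c - 84) - 48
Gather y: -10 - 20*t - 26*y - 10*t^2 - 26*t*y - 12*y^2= -10*t^2 - 20*t - 12*y^2 + y*(-26*t - 26) - 10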